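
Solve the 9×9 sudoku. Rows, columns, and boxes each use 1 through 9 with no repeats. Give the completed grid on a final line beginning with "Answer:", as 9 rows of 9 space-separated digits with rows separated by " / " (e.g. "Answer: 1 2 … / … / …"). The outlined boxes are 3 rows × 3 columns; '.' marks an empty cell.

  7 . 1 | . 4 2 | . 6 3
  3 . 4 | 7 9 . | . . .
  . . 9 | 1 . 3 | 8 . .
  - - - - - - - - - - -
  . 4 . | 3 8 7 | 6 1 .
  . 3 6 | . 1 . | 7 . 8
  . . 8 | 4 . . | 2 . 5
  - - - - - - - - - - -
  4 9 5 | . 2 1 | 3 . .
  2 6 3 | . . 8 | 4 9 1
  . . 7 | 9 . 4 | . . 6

Step 1. [r8c4∈{5}] r8c4 is down to just 5, so r8c4=5.
Step 2. [r3c5∈{5,6}] in col 5, 5 fits only at r3c5, so r3c5=5.
Step 3. [r9c8∈{2,5,8}] in row 9, 2 fits only at r9c8. So r9c8=2.
Step 4. [r2c2∈{2,5,8}] in row 2, 8 fits only at r2c2 ⇒ r2c2=8.
Step 5. [r3c9∈{2,4,7}] in col 9, 4 fits only at r3c9. So r3c9=4.
Step 6. [r5c6∈{5,9}] r5c6 is the only open cell in col 6 admitting 5 ⇒ r5c6=5.
Step 7. [r9c7∈{5}] only 5 remains possible at r9c7. So r9c7=5.
Step 8. [r9c2∈{1}] r9c2 is down to just 1 ⇒ r9c2=1.
Step 9. [r6c6∈{6,9}] in col 6, 9 fits only at r6c6. So r6c6=9.
Step 10. [r3c8∈{7}] r3c8's peers cover all but 7. So r3c8=7.
Step 11. [r5c1∈{9}] only 9 remains possible at r5c1, so r5c1=9.
Step 12. [r2c7∈{1}] r2c7's peers cover all but 1. So r2c7=1.
Step 13. [r1c7∈{9}] r1c7's peers cover all but 9. So r1c7=9.
Step 14. [r1c2∈{5}] r1c2 is down to just 5, so r1c2=5.
Step 15. [r3c2∈{2}] r3c2's peers cover all but 2 ⇒ r3c2=2.
Step 16. [r5c4∈{2}] r5c4 is down to just 2. So r5c4=2.
Step 17. [r9c5∈{3}] only 3 remains possible at r9c5 ⇒ r9c5=3.
Step 18. [r4c3∈{2}] only 2 remains possible at r4c3, so r4c3=2.
Step 19. [r3c1∈{6}] nothing but 6 survives at r3c1. So r3c1=6.
Step 20. [r9c1∈{8}] r9c1 has the single candidate 8, so r9c1=8.
Step 21. [r4c1∈{5}] r4c1's peers cover all but 5. So r4c1=5.
Step 22. [r8c5∈{7}] r8c5 has the single candidate 7, so r8c5=7.
Step 23. [r6c8∈{3}] nothing but 3 survives at r6c8, so r6c8=3.
Step 24. [r2c6∈{6}] r2c6's peers cover all but 6 ⇒ r2c6=6.
Step 25. [r5c8∈{4}] nothing but 4 survives at r5c8, so r5c8=4.
Step 26. [r6c2∈{7}] r6c2 is down to just 7, so r6c2=7.
Step 27. [r6c1∈{1}] r6c1's peers cover all but 1. So r6c1=1.
Step 28. [r4c9∈{9}] nothing but 9 survives at r4c9. So r4c9=9.
Step 29. [r7c8∈{8}] r7c8 has the single candidate 8, so r7c8=8.
Step 30. [r6c5∈{6}] nothing but 6 survives at r6c5, so r6c5=6.
Step 31. [r2c8∈{5}] r2c8's peers cover all but 5, so r2c8=5.
Step 32. [r7c4∈{6}] only 6 remains possible at r7c4. So r7c4=6.
Step 33. [r1c4∈{8}] nothing but 8 survives at r1c4, so r1c4=8.
Step 34. [r2c9∈{2}] r2c9's peers cover all but 2 ⇒ r2c9=2.
Step 35. [r7c9∈{7}] r7c9's peers cover all but 7 ⇒ r7c9=7.

Answer: 7 5 1 8 4 2 9 6 3 / 3 8 4 7 9 6 1 5 2 / 6 2 9 1 5 3 8 7 4 / 5 4 2 3 8 7 6 1 9 / 9 3 6 2 1 5 7 4 8 / 1 7 8 4 6 9 2 3 5 / 4 9 5 6 2 1 3 8 7 / 2 6 3 5 7 8 4 9 1 / 8 1 7 9 3 4 5 2 6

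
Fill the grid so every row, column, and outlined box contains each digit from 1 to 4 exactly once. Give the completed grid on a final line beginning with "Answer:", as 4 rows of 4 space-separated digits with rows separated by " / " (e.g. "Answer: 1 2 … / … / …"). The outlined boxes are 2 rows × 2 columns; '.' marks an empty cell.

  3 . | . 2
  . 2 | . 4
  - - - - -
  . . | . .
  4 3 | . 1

Step 1. [r2c1∈{1}] r2c1 has the single candidate 1. So r2c1=1.
Step 2. [r3c3∈{2,3,4}] r3c3 is the only open cell in row 3 admitting 4, so r3c3=4.
Step 3. [r1c3∈{1}] r1c3 is down to just 1 ⇒ r1c3=1.
Step 4. [r3c1∈{2}] nothing but 2 survives at r3c1 ⇒ r3c1=2.
Step 5. [r3c4∈{3}] r3c4 has the single candidate 3, so r3c4=3.
Step 6. [r2c3∈{3}] r2c3 has the single candidate 3 ⇒ r2c3=3.
Step 7. [r4c3∈{2}] r4c3 has the single candidate 2 ⇒ r4c3=2.
Step 8. [r3c2∈{1}] nothing but 1 survives at r3c2. So r3c2=1.
Step 9. [r1c2∈{4}] nothing but 4 survives at r1c2, so r1c2=4.

Answer: 3 4 1 2 / 1 2 3 4 / 2 1 4 3 / 4 3 2 1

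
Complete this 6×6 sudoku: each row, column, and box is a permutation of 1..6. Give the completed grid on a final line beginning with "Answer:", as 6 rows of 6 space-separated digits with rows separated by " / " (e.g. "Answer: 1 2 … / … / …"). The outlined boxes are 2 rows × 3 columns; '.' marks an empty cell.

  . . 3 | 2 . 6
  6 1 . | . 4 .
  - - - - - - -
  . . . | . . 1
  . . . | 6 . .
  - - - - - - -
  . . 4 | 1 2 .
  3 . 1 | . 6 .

Step 1. [r4c6∈{2,3,4,5}] in col 6, 2 fits only at r4c6. So r4c6=2.
Step 2. [r4c3∈{5}] r4c3 is down to just 5. So r4c3=5.
Step 3. [r3c4∈{3,4,5}] in box 4, 4 fits only at r3c4. So r3c4=4.
Step 4. [r5c1∈{5}] r5c1's peers cover all but 5. So r5c1=5.
Step 5. [r6c4∈{5}] only 5 remains possible at r6c4 ⇒ r6c4=5.
Step 6. [r2c6∈{3,5}] in row 2, 5 fits only at r2c6. So r2c6=5.
Step 7. [r3c3∈{2,6}] in col 3, 6 fits only at r3c3, so r3c3=6.
Step 8. [r1c1∈{4}] r1c1 is down to just 4, so r1c1=4.
Step 9. [r4c5∈{3}] r4c5 has the single candidate 3. So r4c5=3.
Step 10. [r6c2∈{2}] nothing but 2 survives at r6c2. So r6c2=2.
Step 11. [r2c3∈{2}] r2c3 is down to just 2. So r2c3=2.
Step 12. [r3c5∈{5}] only 5 remains possible at r3c5 ⇒ r3c5=5.
Step 13. [r4c2∈{4}] only 4 remains possible at r4c2 ⇒ r4c2=4.
Step 14. [r2c4∈{3}] r2c4's peers cover all but 3, so r2c4=3.
Step 15. [r1c5∈{1}] r1c5 has the single candidate 1, so r1c5=1.
Step 16. [r3c1∈{2}] nothing but 2 survives at r3c1, so r3c1=2.
Step 17. [r5c6∈{3}] r5c6 is down to just 3, so r5c6=3.
Step 18. [r6c6∈{4}] only 4 remains possible at r6c6. So r6c6=4.
Step 19. [r3c2∈{3}] r3c2 has the single candidate 3 ⇒ r3c2=3.
Step 20. [r5c2∈{6}] r5c2 has the single candidate 6, so r5c2=6.
Step 21. [r4c1∈{1}] r4c1 has the single candidate 1 ⇒ r4c1=1.
Step 22. [r1c2∈{5}] r1c2 has the single candidate 5 ⇒ r1c2=5.

Answer: 4 5 3 2 1 6 / 6 1 2 3 4 5 / 2 3 6 4 5 1 / 1 4 5 6 3 2 / 5 6 4 1 2 3 / 3 2 1 5 6 4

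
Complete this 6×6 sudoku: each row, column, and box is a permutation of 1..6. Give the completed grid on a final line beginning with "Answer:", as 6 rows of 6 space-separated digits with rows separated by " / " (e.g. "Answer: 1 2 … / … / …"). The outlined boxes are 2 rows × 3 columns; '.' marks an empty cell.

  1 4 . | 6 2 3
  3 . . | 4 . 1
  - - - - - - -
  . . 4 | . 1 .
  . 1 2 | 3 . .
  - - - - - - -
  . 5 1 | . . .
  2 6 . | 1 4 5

Step 1. [r3c4∈{2,5}] in col 4, 5 fits only at r3c4, so r3c4=5.
Step 2. [r4c5∈{6}] r4c5 has the single candidate 6, so r4c5=6.
Step 3. [r5c6∈{2,6}] r5c6 is the only open cell in row 5 admitting 6 ⇒ r5c6=6.
Step 4. [r1c3∈{5}] r1c3 is down to just 5 ⇒ r1c3=5.
Step 5. [r4c1∈{5}] r4c1's peers cover all but 5 ⇒ r4c1=5.
Step 6. [r5c1∈{4}] r5c1 is down to just 4 ⇒ r5c1=4.
Step 7. [r5c5∈{3}] r5c5 has the single candidate 3 ⇒ r5c5=3.
Step 8. [r2c3∈{6}] r2c3's peers cover all but 6. So r2c3=6.
Step 9. [r5c4∈{2}] only 2 remains possible at r5c4 ⇒ r5c4=2.
Step 10. [r6c3∈{3}] r6c3 has the single candidate 3, so r6c3=3.
Step 11. [r3c2∈{3}] only 3 remains possible at r3c2, so r3c2=3.
Step 12. [r4c6∈{4}] nothing but 4 survives at r4c6, so r4c6=4.
Step 13. [r2c5∈{5}] r2c5 is down to just 5. So r2c5=5.
Step 14. [r3c6∈{2}] r3c6 has the single candidate 2. So r3c6=2.
Step 15. [r2c2∈{2}] only 2 remains possible at r2c2, so r2c2=2.
Step 16. [r3c1∈{6}] nothing but 6 survives at r3c1 ⇒ r3c1=6.

Answer: 1 4 5 6 2 3 / 3 2 6 4 5 1 / 6 3 4 5 1 2 / 5 1 2 3 6 4 / 4 5 1 2 3 6 / 2 6 3 1 4 5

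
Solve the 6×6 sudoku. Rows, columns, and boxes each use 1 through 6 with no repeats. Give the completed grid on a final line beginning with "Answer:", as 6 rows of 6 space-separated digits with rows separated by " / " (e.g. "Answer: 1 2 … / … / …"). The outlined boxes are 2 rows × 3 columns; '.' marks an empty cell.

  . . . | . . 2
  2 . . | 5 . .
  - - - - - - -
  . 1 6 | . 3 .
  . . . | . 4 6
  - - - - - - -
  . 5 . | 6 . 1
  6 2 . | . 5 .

Step 1. [r1c1∈{1,3,4,5}] in col 1, 1 fits only at r1c1. So r1c1=1.
Step 2. [r4c2∈{3}] only 3 remains possible at r4c2 ⇒ r4c2=3.
Step 3. [r1c3∈{3,4,5}] across row 1, 5 lands solely at r1c3. So r1c3=5.
Step 4. [r2c3∈{3,4}] in box 1, 3 fits only at r2c3. So r2c3=3.
Step 5. [r2c6∈{4}] only 4 remains possible at r2c6, so r2c6=4.
Step 6. [r6c4∈{3,4}] across col 4, 4 lands solely at r6c4, so r6c4=4.
Step 7. [r2c2∈{6}] r2c2 has the single candidate 6, so r2c2=6.
Step 8. [r3c1∈{4,5}] in row 3, 4 fits only at r3c1. So r3c1=4.
Step 9. [r3c4∈{2}] r3c4 is down to just 2. So r3c4=2.
Step 10. [r1c4∈{3}] r1c4 is down to just 3. So r1c4=3.
Step 11. [r5c5∈{2}] r5c5's peers cover all but 2. So r5c5=2.
Step 12. [r3c6∈{5}] r3c6 is down to just 5. So r3c6=5.
Step 13. [r4c3∈{2}] r4c3 is down to just 2, so r4c3=2.
Step 14. [r5c1∈{3}] r5c1's peers cover all but 3. So r5c1=3.
Step 15. [r5c3∈{4}] nothing but 4 survives at r5c3, so r5c3=4.
Step 16. [r1c5∈{6}] r1c5 has the single candidate 6, so r1c5=6.
Step 17. [r6c3∈{1}] r6c3's peers cover all but 1 ⇒ r6c3=1.
Step 18. [r6c6∈{3}] r6c6 has the single candidate 3, so r6c6=3.
Step 19. [r1c2∈{4}] r1c2 has the single candidate 4 ⇒ r1c2=4.
Step 20. [r4c4∈{1}] r4c4 is down to just 1, so r4c4=1.
Step 21. [r2c5∈{1}] nothing but 1 survives at r2c5, so r2c5=1.
Step 22. [r4c1∈{5}] only 5 remains possible at r4c1, so r4c1=5.

Answer: 1 4 5 3 6 2 / 2 6 3 5 1 4 / 4 1 6 2 3 5 / 5 3 2 1 4 6 / 3 5 4 6 2 1 / 6 2 1 4 5 3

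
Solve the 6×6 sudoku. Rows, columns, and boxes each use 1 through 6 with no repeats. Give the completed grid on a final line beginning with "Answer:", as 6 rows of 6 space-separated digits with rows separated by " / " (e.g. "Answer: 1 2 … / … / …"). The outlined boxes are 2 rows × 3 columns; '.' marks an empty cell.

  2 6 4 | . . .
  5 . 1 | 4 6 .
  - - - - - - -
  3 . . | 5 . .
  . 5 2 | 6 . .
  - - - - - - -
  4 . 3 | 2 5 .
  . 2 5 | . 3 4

Step 1. [r4c1∈{1}] only 1 remains possible at r4c1. So r4c1=1.
Step 2. [r1c4∈{1,3}] col 4 places 3 nowhere but r1c4 ⇒ r1c4=3.
Step 3. [r3c5∈{1,2,4}] across col 5, 2 lands solely at r3c5 ⇒ r3c5=2.
Step 4. [r3c6∈{1}] r3c6's peers cover all but 1 ⇒ r3c6=1.
Step 5. [r3c3∈{6}] r3c3 is down to just 6, so r3c3=6.
Step 6. [r4c5∈{4}] r4c5's peers cover all but 4, so r4c5=4.
Step 7. [r4c6∈{3}] r4c6 has the single candidate 3 ⇒ r4c6=3.
Step 8. [r2c6∈{2}] only 2 remains possible at r2c6 ⇒ r2c6=2.
Step 9. [r5c2∈{1}] r5c2 is down to just 1 ⇒ r5c2=1.
Step 10. [r6c1∈{6}] nothing but 6 survives at r6c1. So r6c1=6.
Step 11. [r2c2∈{3}] nothing but 3 survives at r2c2 ⇒ r2c2=3.
Step 12. [r6c4∈{1}] r6c4 has the single candidate 1 ⇒ r6c4=1.
Step 13. [r3c2∈{4}] r3c2 is down to just 4 ⇒ r3c2=4.
Step 14. [r1c5∈{1}] r1c5 is down to just 1. So r1c5=1.
Step 15. [r5c6∈{6}] r5c6's peers cover all but 6 ⇒ r5c6=6.
Step 16. [r1c6∈{5}] only 5 remains possible at r1c6, so r1c6=5.

Answer: 2 6 4 3 1 5 / 5 3 1 4 6 2 / 3 4 6 5 2 1 / 1 5 2 6 4 3 / 4 1 3 2 5 6 / 6 2 5 1 3 4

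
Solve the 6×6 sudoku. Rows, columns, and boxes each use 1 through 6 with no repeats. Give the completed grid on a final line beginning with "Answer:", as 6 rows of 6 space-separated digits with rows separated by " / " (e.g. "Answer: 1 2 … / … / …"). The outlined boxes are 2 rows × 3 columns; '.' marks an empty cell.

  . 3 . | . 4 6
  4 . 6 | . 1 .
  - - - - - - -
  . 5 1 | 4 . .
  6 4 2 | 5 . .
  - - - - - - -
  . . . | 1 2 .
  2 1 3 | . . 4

Step 1. [r5c6∈{3,5}] row 5 places 3 nowhere but r5c6, so r5c6=3.
Step 2. [r1c4∈{2}] only 2 remains possible at r1c4. So r1c4=2.
Step 3. [r3c5∈{3,6}] row 3 places 6 nowhere but r3c5 ⇒ r3c5=6.
Step 4. [r1c3∈{5}] only 5 remains possible at r1c3, so r1c3=5.
Step 5. [r6c4∈{6}] only 6 remains possible at r6c4 ⇒ r6c4=6.
Step 6. [r5c1∈{5}] r5c1 has the single candidate 5. So r5c1=5.
Step 7. [r3c6∈{2}] nothing but 2 survives at r3c6 ⇒ r3c6=2.
Step 8. [r2c4∈{3}] r2c4 is down to just 3. So r2c4=3.
Step 9. [r5c2∈{6}] r5c2 has the single candidate 6, so r5c2=6.
Step 10. [r1c1∈{1}] nothing but 1 survives at r1c1. So r1c1=1.
Step 11. [r4c6∈{1}] only 1 remains possible at r4c6. So r4c6=1.
Step 12. [r4c5∈{3}] r4c5 has the single candidate 3. So r4c5=3.
Step 13. [r3c1∈{3}] nothing but 3 survives at r3c1, so r3c1=3.
Step 14. [r2c2∈{2}] only 2 remains possible at r2c2. So r2c2=2.
Step 15. [r5c3∈{4}] only 4 remains possible at r5c3 ⇒ r5c3=4.
Step 16. [r6c5∈{5}] r6c5 is down to just 5 ⇒ r6c5=5.
Step 17. [r2c6∈{5}] r2c6's peers cover all but 5 ⇒ r2c6=5.

Answer: 1 3 5 2 4 6 / 4 2 6 3 1 5 / 3 5 1 4 6 2 / 6 4 2 5 3 1 / 5 6 4 1 2 3 / 2 1 3 6 5 4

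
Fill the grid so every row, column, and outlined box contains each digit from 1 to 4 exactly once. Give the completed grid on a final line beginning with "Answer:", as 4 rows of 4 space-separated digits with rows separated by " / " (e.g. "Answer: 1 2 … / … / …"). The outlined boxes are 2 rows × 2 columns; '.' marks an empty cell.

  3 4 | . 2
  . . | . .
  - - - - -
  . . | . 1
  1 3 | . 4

Step 1. [r3c2∈{2}] nothing but 2 survives at r3c2 ⇒ r3c2=2.
Step 2. [r2c3∈{1,3,4}] in row 2, 4 fits only at r2c3, so r2c3=4.
Step 3. [r2c4∈{3}] only 3 remains possible at r2c4, so r2c4=3.
Step 4. [r2c2∈{1}] r2c2's peers cover all but 1. So r2c2=1.
Step 5. [r3c3∈{3}] only 3 remains possible at r3c3. So r3c3=3.
Step 6. [r2c1∈{2}] r2c1 has the single candidate 2, so r2c1=2.
Step 7. [r3c1∈{4}] r3c1's peers cover all but 4 ⇒ r3c1=4.
Step 8. [r1c3∈{1}] r1c3's peers cover all but 1 ⇒ r1c3=1.
Step 9. [r4c3∈{2}] r4c3's peers cover all but 2. So r4c3=2.

Answer: 3 4 1 2 / 2 1 4 3 / 4 2 3 1 / 1 3 2 4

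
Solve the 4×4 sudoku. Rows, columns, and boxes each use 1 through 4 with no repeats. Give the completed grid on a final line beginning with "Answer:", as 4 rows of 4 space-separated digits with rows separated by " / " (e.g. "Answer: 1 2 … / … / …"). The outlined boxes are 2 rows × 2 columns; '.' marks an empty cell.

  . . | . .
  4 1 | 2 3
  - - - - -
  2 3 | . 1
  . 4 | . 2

Step 1. [r1c3∈{1,4}] 1 has one home in row 1: r1c3, so r1c3=1.
Step 2. [r3c3∈{4}] r3c3's peers cover all but 4 ⇒ r3c3=4.
Step 3. [r4c1∈{1}] r4c1's peers cover all but 1. So r4c1=1.
Step 4. [r1c2∈{2}] r1c2's peers cover all but 2. So r1c2=2.
Step 5. [r1c4∈{4}] nothing but 4 survives at r1c4. So r1c4=4.
Step 6. [r4c3∈{3}] nothing but 3 survives at r4c3 ⇒ r4c3=3.
Step 7. [r1c1∈{3}] r1c1's peers cover all but 3. So r1c1=3.

Answer: 3 2 1 4 / 4 1 2 3 / 2 3 4 1 / 1 4 3 2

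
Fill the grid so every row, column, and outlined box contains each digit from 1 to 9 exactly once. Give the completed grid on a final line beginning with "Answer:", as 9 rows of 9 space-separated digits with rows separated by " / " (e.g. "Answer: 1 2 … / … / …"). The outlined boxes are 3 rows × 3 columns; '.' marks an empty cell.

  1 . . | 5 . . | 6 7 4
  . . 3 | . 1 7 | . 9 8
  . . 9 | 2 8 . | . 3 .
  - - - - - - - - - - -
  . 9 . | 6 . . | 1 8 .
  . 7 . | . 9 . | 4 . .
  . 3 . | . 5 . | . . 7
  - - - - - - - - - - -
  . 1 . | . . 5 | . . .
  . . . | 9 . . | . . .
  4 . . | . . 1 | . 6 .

Step 1. [r6c8∈{2}] r6c8's peers cover all but 2 ⇒ r6c8=2.
Step 2. [r7c1∈{2,3,6,7,8,9}] r7c1 is the only open cell in col 1 admitting 9. So r7c1=9.
Step 3. [r8c1∈{2,3,5,6,7,8}] across col 1, 3 lands solely at r8c1, so r8c1=3.
Step 4. [r2c7∈{2,5}] in box 3, 2 fits only at r2c7, so r2c7=2.
Step 5. [r4c5∈{2,3,4,7}] r4c5 is the only open cell in row 4 admitting 7. So r4c5=7.
Step 6. [r5c8∈{5}] r5c8 is down to just 5 ⇒ r5c8=5.
Step 7. [r3c7∈{5}] only 5 remains possible at r3c7. So r3c7=5.
Step 8. [r2c4∈{4}] r2c4 has the single candidate 4. So r2c4=4.
Step 9. [r9c9∈{2,3,5,9}] 9 has one home in col 9: r9c9. So r9c9=9.
Step 10. [r8c9∈{1,2,5}] r8c9 is the only open cell in col 9 admitting 5, so r8c9=5.
Step 11. [r5c9∈{3,6}] across col 9, 6 lands solely at r5c9, so r5c9=6.
Step 12. [r3c6∈{6}] nothing but 6 survives at r3c6 ⇒ r3c6=6.
Step 13. [r1c5∈{3}] r1c5 is down to just 3, so r1c5=3.
Step 14. [r9c5∈{2}] r9c5's peers cover all but 2. So r9c5=2.
Step 15. [r4c9∈{3}] r4c9's peers cover all but 3, so r4c9=3.
Step 16. [r5c6∈{2,3,8}] across col 6, 3 lands solely at r5c6. So r5c6=3.
Step 17. [r4c6∈{2,4}] 2 has one home in col 6: r4c6, so r4c6=2.
Step 18. [r6c6∈{4,8}] in box 5, 4 fits only at r6c6 ⇒ r6c6=4.
Step 19. [r8c6∈{8}] only 8 remains possible at r8c6, so r8c6=8.
Step 20. [r8c7∈{7}] only 7 remains possible at r8c7, so r8c7=7.
Step 21. [r5c1∈{2,8}] r5c1 is the only open cell in col 1 admitting 2. So r5c1=2.
Step 22. [r6c1∈{6,8}] col 1 places 8 nowhere but r6c1. So r6c1=8.
Step 23. [r6c3∈{1,6}] across row 6, 6 lands solely at r6c3. So r6c3=6.
Step 24. [r8c2∈{2,6}] r8c2 is the only open cell in box 7 admitting 6, so r8c2=6.
Step 25. [r1c2∈{2,8}] r1c2 is the only open cell in col 2 admitting 2, so r1c2=2.
Step 26. [r9c2∈{5,8}] 8 has one home in col 2: r9c2, so r9c2=8.
Step 27. [r7c8∈{4}] r7c8 has the single candidate 4. So r7c8=4.
Step 28. [r4c1∈{5}] only 5 remains possible at r4c1, so r4c1=5.
Step 29. [r9c7∈{3}] r9c7 is down to just 3 ⇒ r9c7=3.
Step 30. [r9c4∈{7}] r9c4's peers cover all but 7 ⇒ r9c4=7.
Step 31. [r6c4∈{1}] only 1 remains possible at r6c4 ⇒ r6c4=1.
Step 32. [r8c3∈{2}] only 2 remains possible at r8c3 ⇒ r8c3=2.
Step 33. [r9c3∈{5}] nothing but 5 survives at r9c3, so r9c3=5.
Step 34. [r7c5∈{6}] r7c5 is down to just 6. So r7c5=6.
Step 35. [r5c4∈{8}] nothing but 8 survives at r5c4 ⇒ r5c4=8.
Step 36. [r6c7∈{9}] r6c7 is down to just 9, so r6c7=9.
Step 37. [r4c3∈{4}] r4c3 is down to just 4 ⇒ r4c3=4.
Step 38. [r1c3∈{8}] nothing but 8 survives at r1c3 ⇒ r1c3=8.
Step 39. [r2c1∈{6}] r2c1 has the single candidate 6 ⇒ r2c1=6.
Step 40. [r8c5∈{4}] nothing but 4 survives at r8c5. So r8c5=4.
Step 41. [r7c4∈{3}] r7c4's peers cover all but 3, so r7c4=3.
Step 42. [r2c2∈{5}] r2c2 is down to just 5. So r2c2=5.
Step 43. [r7c7∈{8}] only 8 remains possible at r7c7, so r7c7=8.
Step 44. [r1c6∈{9}] nothing but 9 survives at r1c6. So r1c6=9.
Step 45. [r8c8∈{1}] only 1 remains possible at r8c8. So r8c8=1.
Step 46. [r3c9∈{1}] nothing but 1 survives at r3c9, so r3c9=1.
Step 47. [r5c3∈{1}] r5c3 is down to just 1, so r5c3=1.
Step 48. [r7c9∈{2}] nothing but 2 survives at r7c9, so r7c9=2.
Step 49. [r7c3∈{7}] nothing but 7 survives at r7c3 ⇒ r7c3=7.
Step 50. [r3c2∈{4}] r3c2 has the single candidate 4. So r3c2=4.
Step 51. [r3c1∈{7}] r3c1 is down to just 7 ⇒ r3c1=7.

Answer: 1 2 8 5 3 9 6 7 4 / 6 5 3 4 1 7 2 9 8 / 7 4 9 2 8 6 5 3 1 / 5 9 4 6 7 2 1 8 3 / 2 7 1 8 9 3 4 5 6 / 8 3 6 1 5 4 9 2 7 / 9 1 7 3 6 5 8 4 2 / 3 6 2 9 4 8 7 1 5 / 4 8 5 7 2 1 3 6 9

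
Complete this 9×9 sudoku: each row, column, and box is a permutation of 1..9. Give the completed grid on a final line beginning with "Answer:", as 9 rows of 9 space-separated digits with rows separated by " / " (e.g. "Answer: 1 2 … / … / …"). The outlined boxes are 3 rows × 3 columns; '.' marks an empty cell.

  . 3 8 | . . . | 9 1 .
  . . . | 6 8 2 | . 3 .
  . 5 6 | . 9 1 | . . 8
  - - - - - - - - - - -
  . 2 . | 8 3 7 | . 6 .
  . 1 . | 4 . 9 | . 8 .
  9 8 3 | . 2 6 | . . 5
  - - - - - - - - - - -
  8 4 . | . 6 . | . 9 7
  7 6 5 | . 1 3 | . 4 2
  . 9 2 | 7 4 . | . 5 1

Step 1. [r6c7∈{1,4,7}] row 6 places 4 nowhere but r6c7, so r6c7=4.
Step 2. [r3c1∈{2,4}] across row 3, 4 lands solely at r3c1, so r3c1=4.
Step 3. [r1c4∈{5}] only 5 remains possible at r1c4, so r1c4=5.
Step 4. [r5c7∈{2,3,7}] row 5 places 2 nowhere but r5c7. So r5c7=2.
Step 5. [r2c3∈{1,7,9}] 9 has one home in row 2: r2c3. So r2c3=9.
Step 6. [r9c7∈{3,6,8}] r9c7 is the only open cell in row 9 admitting 6. So r9c7=6.
Step 7. [r3c7∈{7}] only 7 remains possible at r3c7. So r3c7=7.
Step 8. [r1c6∈{4}] only 4 remains possible at r1c6, so r1c6=4.
Step 9. [r5c1∈{5,6}] r5c1 is the only open cell in row 5 admitting 6, so r5c1=6.
Step 10. [r5c3∈{7}] nothing but 7 survives at r5c3. So r5c3=7.
Step 11. [r8c7∈{8}] only 8 remains possible at r8c7 ⇒ r8c7=8.
Step 12. [r8c4∈{9}] r8c4 has the single candidate 9. So r8c4=9.
Step 13. [r1c9∈{6}] only 6 remains possible at r1c9, so r1c9=6.
Step 14. [r5c9∈{3}] r5c9 is down to just 3, so r5c9=3.
Step 15. [r7c7∈{3}] r7c7 has the single candidate 3 ⇒ r7c7=3.
Step 16. [r9c1∈{3}] r9c1 is down to just 3, so r9c1=3.
Step 17. [r2c2∈{7}] r2c2 is down to just 7, so r2c2=7.
Step 18. [r7c4∈{2}] only 2 remains possible at r7c4, so r7c4=2.
Step 19. [r2c9∈{4}] r2c9 is down to just 4. So r2c9=4.
Step 20. [r2c7∈{5}] nothing but 5 survives at r2c7, so r2c7=5.
Step 21. [r7c3∈{1}] nothing but 1 survives at r7c3, so r7c3=1.
Step 22. [r1c5∈{7}] r1c5 is down to just 7. So r1c5=7.
Step 23. [r5c5∈{5}] r5c5 is down to just 5 ⇒ r5c5=5.
Step 24. [r6c8∈{7}] nothing but 7 survives at r6c8 ⇒ r6c8=7.
Step 25. [r9c6∈{8}] r9c6's peers cover all but 8 ⇒ r9c6=8.
Step 26. [r4c7∈{1}] r4c7's peers cover all but 1 ⇒ r4c7=1.
Step 27. [r7c6∈{5}] nothing but 5 survives at r7c6 ⇒ r7c6=5.
Step 28. [r3c8∈{2}] nothing but 2 survives at r3c8, so r3c8=2.
Step 29. [r4c1∈{5}] r4c1 has the single candidate 5 ⇒ r4c1=5.
Step 30. [r4c9∈{9}] nothing but 9 survives at r4c9, so r4c9=9.
Step 31. [r3c4∈{3}] only 3 remains possible at r3c4 ⇒ r3c4=3.
Step 32. [r4c3∈{4}] r4c3 is down to just 4, so r4c3=4.
Step 33. [r1c1∈{2}] r1c1 has the single candidate 2, so r1c1=2.
Step 34. [r6c4∈{1}] only 1 remains possible at r6c4. So r6c4=1.
Step 35. [r2c1∈{1}] only 1 remains possible at r2c1. So r2c1=1.

Answer: 2 3 8 5 7 4 9 1 6 / 1 7 9 6 8 2 5 3 4 / 4 5 6 3 9 1 7 2 8 / 5 2 4 8 3 7 1 6 9 / 6 1 7 4 5 9 2 8 3 / 9 8 3 1 2 6 4 7 5 / 8 4 1 2 6 5 3 9 7 / 7 6 5 9 1 3 8 4 2 / 3 9 2 7 4 8 6 5 1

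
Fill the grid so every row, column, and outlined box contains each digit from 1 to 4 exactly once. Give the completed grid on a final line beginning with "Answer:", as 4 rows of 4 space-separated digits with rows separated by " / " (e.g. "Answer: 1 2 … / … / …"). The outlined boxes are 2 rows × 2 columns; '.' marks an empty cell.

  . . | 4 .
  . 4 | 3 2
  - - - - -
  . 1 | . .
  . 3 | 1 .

Step 1. [r4c1∈{2,4}] 2 has one home in row 4: r4c1, so r4c1=2.
Step 2. [r3c4∈{3,4}] r3c4 is the only open cell in row 3 admitting 3 ⇒ r3c4=3.
Step 3. [r1c4∈{1}] r1c4's peers cover all but 1 ⇒ r1c4=1.
Step 4. [r4c4∈{4}] only 4 remains possible at r4c4 ⇒ r4c4=4.
Step 5. [r3c3∈{2}] nothing but 2 survives at r3c3. So r3c3=2.
Step 6. [r1c1∈{3}] nothing but 3 survives at r1c1, so r1c1=3.
Step 7. [r3c1∈{4}] r3c1 is down to just 4. So r3c1=4.
Step 8. [r1c2∈{2}] r1c2 is down to just 2, so r1c2=2.
Step 9. [r2c1∈{1}] r2c1's peers cover all but 1 ⇒ r2c1=1.

Answer: 3 2 4 1 / 1 4 3 2 / 4 1 2 3 / 2 3 1 4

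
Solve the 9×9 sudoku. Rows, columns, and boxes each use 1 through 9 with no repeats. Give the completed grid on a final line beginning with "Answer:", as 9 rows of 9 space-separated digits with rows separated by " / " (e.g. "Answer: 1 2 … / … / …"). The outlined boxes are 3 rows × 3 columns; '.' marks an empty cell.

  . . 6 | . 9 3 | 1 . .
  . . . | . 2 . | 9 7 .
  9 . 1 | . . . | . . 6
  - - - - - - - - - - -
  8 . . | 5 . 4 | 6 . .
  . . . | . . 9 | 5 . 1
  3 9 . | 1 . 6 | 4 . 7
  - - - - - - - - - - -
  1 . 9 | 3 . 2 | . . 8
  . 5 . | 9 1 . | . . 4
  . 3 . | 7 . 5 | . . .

Step 1. [r3c7∈{2,3,8}] col 7 places 8 nowhere but r3c7. So r3c7=8.
Step 2. [r3c8∈{2,3,4,5}] row 3 places 3 nowhere but r3c8. So r3c8=3.
Step 3. [r3c2∈{2,4,7}] r3c2 is the only open cell in row 3 admitting 2 ⇒ r3c2=2.
Step 4. [r9c7∈{2}] r9c7's peers cover all but 2, so r9c7=2.
Step 5. [r1c8∈{2,4,5}] across col 8, 4 lands solely at r1c8 ⇒ r1c8=4.
Step 6. [r5c4∈{2,8}] in col 4, 2 fits only at r5c4 ⇒ r5c4=2.
Step 7. [r5c5∈{3,7,8}] 3 has one home in row 5: r5c5. So r5c5=3.
Step 8. [r8c1∈{2,6,7}] 2 has one home in col 1: r8c1 ⇒ r8c1=2.
Step 9. [r1c4∈{8}] r1c4 has the single candidate 8. So r1c4=8.
Step 10. [r1c2∈{7}] only 7 remains possible at r1c2. So r1c2=7.
Step 11. [r8c3∈{7,8}] in box 7, 7 fits only at r8c3. So r8c3=7.
Step 12. [r5c3∈{4}] nothing but 4 survives at r5c3 ⇒ r5c3=4.
Step 13. [r2c9∈{5}] r2c9's peers cover all but 5 ⇒ r2c9=5.
Step 14. [r4c3∈{2}] only 2 remains possible at r4c3, so r4c3=2.
Step 15. [r2c1∈{4}] r2c1 has the single candidate 4, so r2c1=4.
Step 16. [r9c1∈{6}] nothing but 6 survives at r9c1 ⇒ r9c1=6.
Step 17. [r9c5∈{4,8}] r9c5 is the only open cell in row 9 admitting 4, so r9c5=4.
Step 18. [r9c9∈{9}] only 9 remains possible at r9c9, so r9c9=9.
Step 19. [r7c5∈{6}] only 6 remains possible at r7c5 ⇒ r7c5=6.
Step 20. [r2c3∈{3,8}] row 2 places 3 nowhere but r2c3. So r2c3=3.
Step 21. [r3c6∈{7}] r3c6 is down to just 7, so r3c6=7.
Step 22. [r5c8∈{8}] nothing but 8 survives at r5c8, so r5c8=8.
Step 23. [r9c8∈{1}] r9c8's peers cover all but 1. So r9c8=1.
Step 24. [r5c2∈{6}] r5c2 is down to just 6 ⇒ r5c2=6.
Step 25. [r8c7∈{3}] r8c7 is down to just 3. So r8c7=3.
Step 26. [r6c5∈{8}] nothing but 8 survives at r6c5, so r6c5=8.
Step 27. [r4c9∈{3}] nothing but 3 survives at r4c9 ⇒ r4c9=3.
Step 28. [r2c6∈{1}] r2c6's peers cover all but 1, so r2c6=1.
Step 29. [r4c5∈{7}] only 7 remains possible at r4c5. So r4c5=7.
Step 30. [r4c2∈{1}] only 1 remains possible at r4c2. So r4c2=1.
Step 31. [r5c1∈{7}] r5c1 is down to just 7 ⇒ r5c1=7.
Step 32. [r2c2∈{8}] only 8 remains possible at r2c2. So r2c2=8.
Step 33. [r7c7∈{7}] r7c7 is down to just 7. So r7c7=7.
Step 34. [r4c8∈{9}] r4c8 has the single candidate 9. So r4c8=9.
Step 35. [r8c6∈{8}] only 8 remains possible at r8c6 ⇒ r8c6=8.
Step 36. [r9c3∈{8}] nothing but 8 survives at r9c3 ⇒ r9c3=8.
Step 37. [r7c2∈{4}] nothing but 4 survives at r7c2 ⇒ r7c2=4.
Step 38. [r1c9∈{2}] r1c9's peers cover all but 2, so r1c9=2.
Step 39. [r6c8∈{2}] nothing but 2 survives at r6c8. So r6c8=2.
Step 40. [r7c8∈{5}] r7c8 is down to just 5, so r7c8=5.
Step 41. [r3c4∈{4}] nothing but 4 survives at r3c4, so r3c4=4.
Step 42. [r2c4∈{6}] r2c4's peers cover all but 6. So r2c4=6.
Step 43. [r3c5∈{5}] r3c5 has the single candidate 5. So r3c5=5.
Step 44. [r8c8∈{6}] nothing but 6 survives at r8c8, so r8c8=6.
Step 45. [r1c1∈{5}] r1c1's peers cover all but 5, so r1c1=5.
Step 46. [r6c3∈{5}] r6c3 has the single candidate 5 ⇒ r6c3=5.

Answer: 5 7 6 8 9 3 1 4 2 / 4 8 3 6 2 1 9 7 5 / 9 2 1 4 5 7 8 3 6 / 8 1 2 5 7 4 6 9 3 / 7 6 4 2 3 9 5 8 1 / 3 9 5 1 8 6 4 2 7 / 1 4 9 3 6 2 7 5 8 / 2 5 7 9 1 8 3 6 4 / 6 3 8 7 4 5 2 1 9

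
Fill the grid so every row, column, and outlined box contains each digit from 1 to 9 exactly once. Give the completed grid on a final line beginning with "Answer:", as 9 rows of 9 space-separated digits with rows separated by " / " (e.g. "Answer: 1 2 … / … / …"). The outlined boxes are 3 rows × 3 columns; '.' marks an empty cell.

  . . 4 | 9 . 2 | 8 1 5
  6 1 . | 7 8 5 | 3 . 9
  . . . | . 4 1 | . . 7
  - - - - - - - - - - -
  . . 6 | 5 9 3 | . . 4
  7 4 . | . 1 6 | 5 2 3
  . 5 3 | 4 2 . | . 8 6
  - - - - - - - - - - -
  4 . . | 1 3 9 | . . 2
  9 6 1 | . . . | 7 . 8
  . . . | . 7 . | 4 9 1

Step 1. [r3c7∈{2,6}] across col 7, 2 lands solely at r3c7. So r3c7=2.
Step 2. [r1c1∈{3}] r1c1 is down to just 3, so r1c1=3.
Step 3. [r9c6∈{8}] nothing but 8 survives at r9c6, so r9c6=8.
Step 4. [r7c3∈{5,7,8}] in col 3, 7 fits only at r7c3, so r7c3=7.
Step 5. [r9c4∈{2,6}] row 9 places 6 nowhere but r9c4 ⇒ r9c4=6.
Step 6. [r7c8∈{5,6}] row 7 places 5 nowhere but r7c8 ⇒ r7c8=5.
Step 7. [r3c2∈{8,9}] r3c2 is the only open cell in col 2 admitting 9. So r3c2=9.
Step 8. [r4c7∈{1}] only 1 remains possible at r4c7 ⇒ r4c7=1.
Step 9. [r7c2∈{8}] nothing but 8 survives at r7c2, so r7c2=8.
Step 10. [r4c1∈{2,8}] in row 4, 8 fits only at r4c1. So r4c1=8.
Step 11. [r9c1∈{2,5}] col 1 places 2 nowhere but r9c1 ⇒ r9c1=2.
Step 12. [r9c3∈{5}] r9c3 has the single candidate 5, so r9c3=5.
Step 13. [r9c2∈{3}] r9c2 is down to just 3, so r9c2=3.
Step 14. [r8c8∈{3}] r8c8 is down to just 3 ⇒ r8c8=3.
Step 15. [r2c3∈{2}] r2c3 is down to just 2. So r2c3=2.
Step 16. [r8c6∈{4}] nothing but 4 survives at r8c6 ⇒ r8c6=4.
Step 17. [r3c8∈{6}] r3c8's peers cover all but 6 ⇒ r3c8=6.
Step 18. [r1c2∈{7}] r1c2 is down to just 7. So r1c2=7.
Step 19. [r4c8∈{7}] nothing but 7 survives at r4c8. So r4c8=7.
Step 20. [r7c7∈{6}] r7c7's peers cover all but 6, so r7c7=6.
Step 21. [r8c5∈{5}] r8c5's peers cover all but 5, so r8c5=5.
Step 22. [r6c7∈{9}] only 9 remains possible at r6c7. So r6c7=9.
Step 23. [r3c4∈{3}] nothing but 3 survives at r3c4, so r3c4=3.
Step 24. [r3c3∈{8}] r3c3's peers cover all but 8 ⇒ r3c3=8.
Step 25. [r5c3∈{9}] only 9 remains possible at r5c3, so r5c3=9.
Step 26. [r1c5∈{6}] only 6 remains possible at r1c5, so r1c5=6.
Step 27. [r4c2∈{2}] r4c2 is down to just 2 ⇒ r4c2=2.
Step 28. [r2c8∈{4}] r2c8 has the single candidate 4, so r2c8=4.
Step 29. [r6c6∈{7}] r6c6 has the single candidate 7 ⇒ r6c6=7.
Step 30. [r3c1∈{5}] r3c1's peers cover all but 5 ⇒ r3c1=5.
Step 31. [r5c4∈{8}] r5c4 has the single candidate 8, so r5c4=8.
Step 32. [r6c1∈{1}] only 1 remains possible at r6c1, so r6c1=1.
Step 33. [r8c4∈{2}] r8c4's peers cover all but 2. So r8c4=2.

Answer: 3 7 4 9 6 2 8 1 5 / 6 1 2 7 8 5 3 4 9 / 5 9 8 3 4 1 2 6 7 / 8 2 6 5 9 3 1 7 4 / 7 4 9 8 1 6 5 2 3 / 1 5 3 4 2 7 9 8 6 / 4 8 7 1 3 9 6 5 2 / 9 6 1 2 5 4 7 3 8 / 2 3 5 6 7 8 4 9 1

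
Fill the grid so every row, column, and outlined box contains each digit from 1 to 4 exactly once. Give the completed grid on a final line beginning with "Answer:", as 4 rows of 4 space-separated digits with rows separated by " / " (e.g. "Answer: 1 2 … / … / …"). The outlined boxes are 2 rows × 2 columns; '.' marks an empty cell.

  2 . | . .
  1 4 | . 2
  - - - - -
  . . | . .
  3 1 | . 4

Step 1. [r2c3∈{3}] nothing but 3 survives at r2c3. So r2c3=3.
Step 2. [r1c4∈{1}] only 1 remains possible at r1c4. So r1c4=1.
Step 3. [r3c2∈{2}] r3c2 is down to just 2 ⇒ r3c2=2.
Step 4. [r3c3∈{1}] nothing but 1 survives at r3c3, so r3c3=1.
Step 5. [r3c1∈{4}] r3c1's peers cover all but 4, so r3c1=4.
Step 6. [r1c3∈{4}] nothing but 4 survives at r1c3 ⇒ r1c3=4.
Step 7. [r1c2∈{3}] r1c2 is down to just 3, so r1c2=3.
Step 8. [r4c3∈{2}] only 2 remains possible at r4c3 ⇒ r4c3=2.
Step 9. [r3c4∈{3}] nothing but 3 survives at r3c4. So r3c4=3.

Answer: 2 3 4 1 / 1 4 3 2 / 4 2 1 3 / 3 1 2 4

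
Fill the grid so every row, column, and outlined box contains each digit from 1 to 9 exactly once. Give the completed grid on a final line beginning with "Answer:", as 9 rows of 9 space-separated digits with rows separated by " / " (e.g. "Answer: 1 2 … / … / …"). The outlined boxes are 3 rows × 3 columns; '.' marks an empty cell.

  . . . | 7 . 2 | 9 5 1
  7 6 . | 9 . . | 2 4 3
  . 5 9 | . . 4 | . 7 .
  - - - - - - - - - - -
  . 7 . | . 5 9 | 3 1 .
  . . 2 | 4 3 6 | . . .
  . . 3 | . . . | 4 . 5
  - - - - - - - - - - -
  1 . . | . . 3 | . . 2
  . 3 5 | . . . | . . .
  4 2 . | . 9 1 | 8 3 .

Step 1. [r3c9∈{6,8}] r3c9 is the only open cell in box 3 admitting 8, so r3c9=8.
Step 2. [r6c8∈{2,6,8,9}] col 8 places 2 nowhere but r6c8 ⇒ r6c8=2.
Step 3. [r1c5∈{6,8}] across row 1, 6 lands solely at r1c5, so r1c5=6.
Step 4. [r6c1∈{6,8,9}] 6 has one home in row 6: r6c1, so r6c1=6.
Step 5. [r4c1∈{8}] r4c1 is down to just 8, so r4c1=8.
Step 6. [r8c9∈{4,6,7,9}] across col 9, 4 lands solely at r8c9 ⇒ r8c9=4.
Step 7. [r5c9∈{7,9}] in col 9, 9 fits only at r5c9. So r5c9=9.
Step 8. [r9c9∈{6,7}] in col 9, 7 fits only at r9c9. So r9c9=7.
Step 9. [r3c5∈{1}] r3c5 is down to just 1 ⇒ r3c5=1.
Step 10. [r2c5∈{8}] r2c5 is down to just 8 ⇒ r2c5=8.
Step 11. [r6c5∈{7}] only 7 remains possible at r6c5, so r6c5=7.
Step 12. [r6c2∈{1,9}] across row 6, 9 lands solely at r6c2, so r6c2=9.
Step 13. [r7c2∈{8}] r7c2 has the single candidate 8. So r7c2=8.
Step 14. [r7c8∈{6,9}] in row 7, 9 fits only at r7c8. So r7c8=9.
Step 15. [r8c8∈{6}] r8c8 is down to just 6, so r8c8=6.
Step 16. [r9c3∈{6}] r9c3 has the single candidate 6 ⇒ r9c3=6.
Step 17. [r6c6∈{8}] only 8 remains possible at r6c6. So r6c6=8.
Step 18. [r1c3∈{4,8}] r1c3 is the only open cell in row 1 admitting 8. So r1c3=8.
Step 19. [r8c5∈{2}] r8c5 is down to just 2, so r8c5=2.
Step 20. [r7c4∈{5,6}] across row 7, 6 lands solely at r7c4, so r7c4=6.
Step 21. [r3c4∈{3}] r3c4 has the single candidate 3, so r3c4=3.
Step 22. [r8c4∈{8}] r8c4 is down to just 8, so r8c4=8.
Step 23. [r4c9∈{6}] r4c9's peers cover all but 6, so r4c9=6.
Step 24. [r9c4∈{5}] only 5 remains possible at r9c4. So r9c4=5.
Step 25. [r2c6∈{5}] only 5 remains possible at r2c6, so r2c6=5.
Step 26. [r5c1∈{5}] only 5 remains possible at r5c1, so r5c1=5.
Step 27. [r8c6∈{7}] r8c6 has the single candidate 7. So r8c6=7.
Step 28. [r5c8∈{8}] r5c8 is down to just 8, so r5c8=8.
Step 29. [r8c1∈{9}] r8c1 is down to just 9 ⇒ r8c1=9.
Step 30. [r7c5∈{4}] r7c5's peers cover all but 4. So r7c5=4.
Step 31. [r2c3∈{1}] r2c3 is down to just 1, so r2c3=1.
Step 32. [r8c7∈{1}] nothing but 1 survives at r8c7. So r8c7=1.
Step 33. [r7c7∈{5}] nothing but 5 survives at r7c7. So r7c7=5.
Step 34. [r1c1∈{3}] r1c1 has the single candidate 3. So r1c1=3.
Step 35. [r6c4∈{1}] only 1 remains possible at r6c4 ⇒ r6c4=1.
Step 36. [r3c1∈{2}] only 2 remains possible at r3c1. So r3c1=2.
Step 37. [r5c2∈{1}] r5c2's peers cover all but 1. So r5c2=1.
Step 38. [r3c7∈{6}] nothing but 6 survives at r3c7. So r3c7=6.
Step 39. [r7c3∈{7}] nothing but 7 survives at r7c3. So r7c3=7.
Step 40. [r5c7∈{7}] only 7 remains possible at r5c7 ⇒ r5c7=7.
Step 41. [r4c3∈{4}] nothing but 4 survives at r4c3, so r4c3=4.
Step 42. [r4c4∈{2}] nothing but 2 survives at r4c4 ⇒ r4c4=2.
Step 43. [r1c2∈{4}] r1c2 is down to just 4 ⇒ r1c2=4.

Answer: 3 4 8 7 6 2 9 5 1 / 7 6 1 9 8 5 2 4 3 / 2 5 9 3 1 4 6 7 8 / 8 7 4 2 5 9 3 1 6 / 5 1 2 4 3 6 7 8 9 / 6 9 3 1 7 8 4 2 5 / 1 8 7 6 4 3 5 9 2 / 9 3 5 8 2 7 1 6 4 / 4 2 6 5 9 1 8 3 7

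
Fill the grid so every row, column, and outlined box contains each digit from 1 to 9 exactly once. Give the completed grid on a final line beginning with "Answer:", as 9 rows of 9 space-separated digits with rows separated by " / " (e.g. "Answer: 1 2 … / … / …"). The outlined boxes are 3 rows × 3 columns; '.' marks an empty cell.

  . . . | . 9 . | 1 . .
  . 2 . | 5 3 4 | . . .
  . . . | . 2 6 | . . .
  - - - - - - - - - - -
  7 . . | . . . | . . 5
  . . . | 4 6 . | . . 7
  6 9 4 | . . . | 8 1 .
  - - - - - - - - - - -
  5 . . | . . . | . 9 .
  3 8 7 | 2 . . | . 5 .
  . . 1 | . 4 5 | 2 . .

Step 1. [r3c4∈{1,7,8}] 1 has one home in box 2: r3c4. So r3c4=1.
Step 2. [r5c1∈{1,2,8}] col 1 places 2 nowhere but r5c1. So r5c1=2.
Step 3. [r5c8∈{3}] only 3 remains possible at r5c8. So r5c8=3.
Step 4. [r3c7∈{3,4,5,7,9}] 5 has one home in col 7: r3c7 ⇒ r3c7=5.
Step 5. [r7c7∈{3,4,6,7}] 3 has one home in col 7: r7c7. So r7c7=3.
Step 6. [r9c2∈{6}] only 6 remains possible at r9c2. So r9c2=6.
Step 7. [r9c9∈{8}] nothing but 8 survives at r9c9 ⇒ r9c9=8.
Step 8. [r8c5∈{1}] only 1 remains possible at r8c5. So r8c5=1.
Step 9. [r2c7∈{6,7,9}] col 7 places 7 nowhere but r2c7. So r2c7=7.
Step 10. [r4c5∈{8}] nothing but 8 survives at r4c5 ⇒ r4c5=8.
Step 11. [r4c3∈{3}] r4c3 is down to just 3, so r4c3=3.
Step 12. [r4c4∈{9}] r4c4's peers cover all but 9, so r4c4=9.
Step 13. [r5c3∈{5,8}] row 5 places 8 nowhere but r5c3 ⇒ r5c3=8.
Step 14. [r7c5∈{7}] r7c5's peers cover all but 7, so r7c5=7.
Step 15. [r3c3∈{9}] nothing but 9 survives at r3c3 ⇒ r3c3=9.
Step 16. [r3c2∈{3,4,7}] across row 3, 7 lands solely at r3c2 ⇒ r3c2=7.
Step 17. [r1c2∈{3,4,5}] across col 2, 3 lands solely at r1c2 ⇒ r1c2=3.
Step 18. [r6c6∈{2,3,7}] r6c6 is the only open cell in col 6 admitting 3 ⇒ r6c6=3.
Step 19. [r2c3∈{6}] r2c3 has the single candidate 6. So r2c3=6.
Step 20. [r2c8∈{8}] only 8 remains possible at r2c8 ⇒ r2c8=8.
Step 21. [r3c8∈{4}] r3c8's peers cover all but 4 ⇒ r3c8=4.
Step 22. [r4c6∈{1,2}] col 6 places 2 nowhere but r4c6 ⇒ r4c6=2.
Step 23. [r7c9∈{1,4,6}] across row 7, 1 lands solely at r7c9, so r7c9=1.
Step 24. [r8c9∈{4,6}] r8c9 is the only open cell in col 9 admitting 4 ⇒ r8c9=4.
Step 25. [r4c8∈{6}] r4c8's peers cover all but 6 ⇒ r4c8=6.
Step 26. [r1c6∈{7,8}] 7 has one home in col 6: r1c6, so r1c6=7.
Step 27. [r1c4∈{8}] r1c4's peers cover all but 8. So r1c4=8.
Step 28. [r1c8∈{2}] only 2 remains possible at r1c8 ⇒ r1c8=2.
Step 29. [r5c2∈{1,5}] r5c2 is the only open cell in row 5 admitting 5 ⇒ r5c2=5.
Step 30. [r5c7∈{9}] r5c7 has the single candidate 9 ⇒ r5c7=9.
Step 31. [r1c1∈{4}] r1c1's peers cover all but 4 ⇒ r1c1=4.
Step 32. [r1c9∈{6}] r1c9 has the single candidate 6. So r1c9=6.
Step 33. [r9c8∈{7}] r9c8 has the single candidate 7 ⇒ r9c8=7.
Step 34. [r7c4∈{6}] only 6 remains possible at r7c4. So r7c4=6.
Step 35. [r9c1∈{9}] r9c1's peers cover all but 9 ⇒ r9c1=9.
Step 36. [r6c4∈{7}] r6c4's peers cover all but 7 ⇒ r6c4=7.
Step 37. [r4c2∈{1}] r4c2 has the single candidate 1 ⇒ r4c2=1.
Step 38. [r8c6∈{9}] r8c6 has the single candidate 9. So r8c6=9.
Step 39. [r2c1∈{1}] r2c1 is down to just 1 ⇒ r2c1=1.
Step 40. [r7c6∈{8}] nothing but 8 survives at r7c6, so r7c6=8.
Step 41. [r2c9∈{9}] nothing but 9 survives at r2c9, so r2c9=9.
Step 42. [r9c4∈{3}] r9c4 has the single candidate 3. So r9c4=3.
Step 43. [r5c6∈{1}] r5c6 has the single candidate 1, so r5c6=1.
Step 44. [r7c3∈{2}] r7c3 has the single candidate 2. So r7c3=2.
Step 45. [r3c1∈{8}] r3c1 is down to just 8. So r3c1=8.
Step 46. [r8c7∈{6}] only 6 remains possible at r8c7. So r8c7=6.
Step 47. [r4c7∈{4}] nothing but 4 survives at r4c7. So r4c7=4.
Step 48. [r6c5∈{5}] nothing but 5 survives at r6c5. So r6c5=5.
Step 49. [r6c9∈{2}] only 2 remains possible at r6c9. So r6c9=2.
Step 50. [r3c9∈{3}] r3c9 has the single candidate 3, so r3c9=3.
Step 51. [r1c3∈{5}] r1c3 has the single candidate 5 ⇒ r1c3=5.
Step 52. [r7c2∈{4}] nothing but 4 survives at r7c2. So r7c2=4.

Answer: 4 3 5 8 9 7 1 2 6 / 1 2 6 5 3 4 7 8 9 / 8 7 9 1 2 6 5 4 3 / 7 1 3 9 8 2 4 6 5 / 2 5 8 4 6 1 9 3 7 / 6 9 4 7 5 3 8 1 2 / 5 4 2 6 7 8 3 9 1 / 3 8 7 2 1 9 6 5 4 / 9 6 1 3 4 5 2 7 8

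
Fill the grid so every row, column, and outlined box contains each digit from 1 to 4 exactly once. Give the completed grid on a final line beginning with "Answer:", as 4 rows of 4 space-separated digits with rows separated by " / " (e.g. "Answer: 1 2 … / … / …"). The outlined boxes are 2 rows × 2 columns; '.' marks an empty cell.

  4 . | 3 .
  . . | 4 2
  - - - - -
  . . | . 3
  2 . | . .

Step 1. [r3c1∈{1}] only 1 remains possible at r3c1, so r3c1=1.
Step 2. [r2c2∈{1,3}] r2c2 is the only open cell in row 2 admitting 1 ⇒ r2c2=1.
Step 3. [r4c4∈{1,4}] col 4 places 4 nowhere but r4c4, so r4c4=4.
Step 4. [r1c4∈{1}] nothing but 1 survives at r1c4. So r1c4=1.
Step 5. [r3c2∈{4}] r3c2's peers cover all but 4, so r3c2=4.
Step 6. [r4c2∈{3}] r4c2 has the single candidate 3. So r4c2=3.
Step 7. [r2c1∈{3}] r2c1 is down to just 3, so r2c1=3.
Step 8. [r1c2∈{2}] nothing but 2 survives at r1c2. So r1c2=2.
Step 9. [r3c3∈{2}] r3c3 has the single candidate 2 ⇒ r3c3=2.
Step 10. [r4c3∈{1}] r4c3's peers cover all but 1 ⇒ r4c3=1.

Answer: 4 2 3 1 / 3 1 4 2 / 1 4 2 3 / 2 3 1 4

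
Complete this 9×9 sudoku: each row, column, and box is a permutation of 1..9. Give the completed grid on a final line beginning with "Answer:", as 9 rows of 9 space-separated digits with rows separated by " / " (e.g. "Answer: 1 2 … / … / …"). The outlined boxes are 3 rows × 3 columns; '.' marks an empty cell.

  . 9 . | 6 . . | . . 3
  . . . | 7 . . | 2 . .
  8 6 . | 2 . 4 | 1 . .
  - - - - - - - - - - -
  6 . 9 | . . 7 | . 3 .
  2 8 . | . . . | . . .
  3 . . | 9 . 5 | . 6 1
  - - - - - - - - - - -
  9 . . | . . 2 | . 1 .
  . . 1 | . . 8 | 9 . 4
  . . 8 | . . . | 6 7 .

Step 1. [r7c7∈{3,5,8}] across col 7, 3 lands solely at r7c7. So r7c7=3.
Step 2. [r1c6∈{1}] r1c6 has the single candidate 1, so r1c6=1.
Step 3. [r4c4∈{1,4,8}] 8 has one home in col 4: r4c4 ⇒ r4c4=8.
Step 4. [r8c5∈{3,5,6,7}] 6 has one home in row 8: r8c5 ⇒ r8c5=6.
Step 5. [r7c5∈{4,5,7}] r7c5 is the only open cell in col 5 admitting 7 ⇒ r7c5=7.
Step 6. [r4c2∈{1,4,5}] in box 4, 1 fits only at r4c2 ⇒ r4c2=1.
Step 7. [r5c3∈{4,5,7}] in box 4, 5 fits only at r5c3. So r5c3=5.
Step 8. [r2c9∈{5,6,8,9}] 6 has one home in row 2: r2c9 ⇒ r2c9=6.
Step 9. [r4c9∈{2,5}] in box 6, 2 fits only at r4c9, so r4c9=2.
Step 10. [r9c9∈{5}] r9c9 is down to just 5. So r9c9=5.
Step 11. [r9c1∈{4}] nothing but 4 survives at r9c1 ⇒ r9c1=4.
Step 12. [r7c2∈{5}] r7c2 is down to just 5 ⇒ r7c2=5.
Step 13. [r4c5∈{4}] nothing but 4 survives at r4c5, so r4c5=4.
Step 14. [r6c7∈{4,7,8}] r6c7 is the only open cell in row 6 admitting 8. So r6c7=8.
Step 15. [r9c2∈{2,3}] row 9 places 2 nowhere but r9c2 ⇒ r9c2=2.
Step 16. [r8c2∈{3,7}] across box 7, 3 lands solely at r8c2. So r8c2=3.
Step 17. [r2c2∈{4}] r2c2's peers cover all but 4 ⇒ r2c2=4.
Step 18. [r2c3∈{3}] r2c3's peers cover all but 3 ⇒ r2c3=3.
Step 19. [r2c6∈{9}] r2c6's peers cover all but 9, so r2c6=9.
Step 20. [r3c3∈{7}] only 7 remains possible at r3c3 ⇒ r3c3=7.
Step 21. [r1c1∈{5}] r1c1 is down to just 5 ⇒ r1c1=5.
Step 22. [r3c5∈{3,5}] r3c5 is the only open cell in row 3 admitting 3, so r3c5=3.
Step 23. [r9c6∈{3}] r9c6's peers cover all but 3, so r9c6=3.
Step 24. [r2c5∈{5,8}] in col 5, 5 fits only at r2c5. So r2c5=5.
Step 25. [r5c9∈{7,9}] in col 9, 7 fits only at r5c9, so r5c9=7.
Step 26. [r5c5∈{1}] r5c5 is down to just 1 ⇒ r5c5=1.
Step 27. [r5c8∈{4,9}] in row 5, 9 fits only at r5c8, so r5c8=9.
Step 28. [r1c8∈{4,8}] across col 8, 4 lands solely at r1c8 ⇒ r1c8=4.
Step 29. [r3c8∈{5}] r3c8 is down to just 5. So r3c8=5.
Step 30. [r8c4∈{5}] nothing but 5 survives at r8c4. So r8c4=5.
Step 31. [r9c4∈{1}] r9c4 is down to just 1 ⇒ r9c4=1.
Step 32. [r8c1∈{7}] r8c1 has the single candidate 7 ⇒ r8c1=7.
Step 33. [r2c1∈{1}] nothing but 1 survives at r2c1 ⇒ r2c1=1.
Step 34. [r5c7∈{4}] only 4 remains possible at r5c7. So r5c7=4.
Step 35. [r2c8∈{8}] nothing but 8 survives at r2c8. So r2c8=8.
Step 36. [r6c5∈{2}] r6c5 is down to just 2 ⇒ r6c5=2.
Step 37. [r6c2∈{7}] only 7 remains possible at r6c2 ⇒ r6c2=7.
Step 38. [r1c7∈{7}] nothing but 7 survives at r1c7, so r1c7=7.
Step 39. [r1c5∈{8}] r1c5's peers cover all but 8 ⇒ r1c5=8.
Step 40. [r1c3∈{2}] r1c3 has the single candidate 2 ⇒ r1c3=2.
Step 41. [r7c3∈{6}] r7c3 has the single candidate 6. So r7c3=6.
Step 42. [r6c3∈{4}] nothing but 4 survives at r6c3. So r6c3=4.
Step 43. [r5c6∈{6}] r5c6's peers cover all but 6, so r5c6=6.
Step 44. [r7c4∈{4}] r7c4 is down to just 4 ⇒ r7c4=4.
Step 45. [r4c7∈{5}] r4c7's peers cover all but 5 ⇒ r4c7=5.
Step 46. [r9c5∈{9}] r9c5 has the single candidate 9, so r9c5=9.
Step 47. [r8c8∈{2}] r8c8's peers cover all but 2 ⇒ r8c8=2.
Step 48. [r5c4∈{3}] r5c4 has the single candidate 3 ⇒ r5c4=3.
Step 49. [r3c9∈{9}] nothing but 9 survives at r3c9 ⇒ r3c9=9.
Step 50. [r7c9∈{8}] r7c9 is down to just 8. So r7c9=8.

Answer: 5 9 2 6 8 1 7 4 3 / 1 4 3 7 5 9 2 8 6 / 8 6 7 2 3 4 1 5 9 / 6 1 9 8 4 7 5 3 2 / 2 8 5 3 1 6 4 9 7 / 3 7 4 9 2 5 8 6 1 / 9 5 6 4 7 2 3 1 8 / 7 3 1 5 6 8 9 2 4 / 4 2 8 1 9 3 6 7 5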